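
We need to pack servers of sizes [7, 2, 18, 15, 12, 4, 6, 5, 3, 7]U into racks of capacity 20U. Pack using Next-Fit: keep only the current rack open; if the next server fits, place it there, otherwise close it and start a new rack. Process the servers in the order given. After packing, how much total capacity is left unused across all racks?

rack 1: place 7U, 13U left
rack 1: place 2U, 11U left
rack 2: place 18U, 2U left
rack 3: place 15U, 5U left
rack 4: place 12U, 8U left
rack 4: place 4U, 4U left
rack 5: place 6U, 14U left
rack 5: place 5U, 9U left
rack 5: place 3U, 6U left
rack 6: place 7U, 13U left
6 racks × 20U = 120U; used 79U; unused 41U.

41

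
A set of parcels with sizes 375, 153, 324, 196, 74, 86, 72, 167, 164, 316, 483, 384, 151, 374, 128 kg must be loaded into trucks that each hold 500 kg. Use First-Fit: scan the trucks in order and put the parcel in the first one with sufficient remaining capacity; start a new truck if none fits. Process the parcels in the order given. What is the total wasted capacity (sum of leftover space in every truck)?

553

375 kg → truck 1 (remaining 125 kg)
153 kg → truck 2 (remaining 347 kg)
324 kg → truck 2 (remaining 23 kg)
196 kg → truck 3 (remaining 304 kg)
74 kg → truck 1 (remaining 51 kg)
86 kg → truck 3 (remaining 218 kg)
72 kg → truck 3 (remaining 146 kg)
167 kg → truck 4 (remaining 333 kg)
164 kg → truck 4 (remaining 169 kg)
316 kg → truck 5 (remaining 184 kg)
483 kg → truck 6 (remaining 17 kg)
384 kg → truck 7 (remaining 116 kg)
151 kg → truck 4 (remaining 18 kg)
374 kg → truck 8 (remaining 126 kg)
128 kg → truck 3 (remaining 18 kg)
8 trucks × 500 kg = 4000 kg; used 3447 kg; unused 553 kg.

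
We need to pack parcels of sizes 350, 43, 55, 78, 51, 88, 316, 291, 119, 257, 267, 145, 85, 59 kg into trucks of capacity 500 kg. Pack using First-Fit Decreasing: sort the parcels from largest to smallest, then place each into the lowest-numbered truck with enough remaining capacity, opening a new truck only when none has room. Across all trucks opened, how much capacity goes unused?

296

Sorted descending: 350, 316, 291, 267, 257, 145, 119, 88, 85, 78, 59, 55, 51, 43.
350 kg → truck 1 (remaining 150 kg)
316 kg → truck 2 (remaining 184 kg)
291 kg → truck 3 (remaining 209 kg)
267 kg → truck 4 (remaining 233 kg)
257 kg → truck 5 (remaining 243 kg)
145 kg → truck 1 (remaining 5 kg)
119 kg → truck 2 (remaining 65 kg)
88 kg → truck 3 (remaining 121 kg)
85 kg → truck 3 (remaining 36 kg)
78 kg → truck 4 (remaining 155 kg)
59 kg → truck 2 (remaining 6 kg)
55 kg → truck 4 (remaining 100 kg)
51 kg → truck 4 (remaining 49 kg)
43 kg → truck 4 (remaining 6 kg)
5 trucks × 500 kg = 2500 kg; used 2204 kg; unused 296 kg.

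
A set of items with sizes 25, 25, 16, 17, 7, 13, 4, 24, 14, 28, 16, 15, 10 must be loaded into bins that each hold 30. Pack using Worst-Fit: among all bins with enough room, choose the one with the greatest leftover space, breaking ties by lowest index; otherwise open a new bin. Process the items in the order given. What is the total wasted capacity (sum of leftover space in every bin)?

Put 25 in bin 1; 5 remain.
Put 25 in bin 2; 5 remain.
Put 16 in bin 3; 14 remain.
Put 17 in bin 4; 13 remain.
Put 7 in bin 3; 7 remain.
Put 13 in bin 4; 0 remain.
Put 4 in bin 3; 3 remain.
Put 24 in bin 5; 6 remain.
Put 14 in bin 6; 16 remain.
Put 28 in bin 7; 2 remain.
Put 16 in bin 6; 0 remain.
Put 15 in bin 8; 15 remain.
Put 10 in bin 8; 5 remain.
8 bins × 30 = 240; used 214; unused 26.

26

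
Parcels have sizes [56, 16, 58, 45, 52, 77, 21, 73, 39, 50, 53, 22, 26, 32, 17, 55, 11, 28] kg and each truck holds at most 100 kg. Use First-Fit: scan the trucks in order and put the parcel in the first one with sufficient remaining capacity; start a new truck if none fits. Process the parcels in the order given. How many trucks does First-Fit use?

8

truck 1: place 56 kg, 44 kg left
truck 1: place 16 kg, 28 kg left
truck 2: place 58 kg, 42 kg left
truck 3: place 45 kg, 55 kg left
truck 3: place 52 kg, 3 kg left
truck 4: place 77 kg, 23 kg left
truck 1: place 21 kg, 7 kg left
truck 5: place 73 kg, 27 kg left
truck 2: place 39 kg, 3 kg left
truck 6: place 50 kg, 50 kg left
truck 7: place 53 kg, 47 kg left
truck 4: place 22 kg, 1 kg left
truck 5: place 26 kg, 1 kg left
truck 6: place 32 kg, 18 kg left
truck 6: place 17 kg, 1 kg left
truck 8: place 55 kg, 45 kg left
truck 7: place 11 kg, 36 kg left
truck 7: place 28 kg, 8 kg left
Final trucks: [56,16,21] [58,39] [45,52] [77,22] [73,26] [50,32,17] [53,11,28] [55].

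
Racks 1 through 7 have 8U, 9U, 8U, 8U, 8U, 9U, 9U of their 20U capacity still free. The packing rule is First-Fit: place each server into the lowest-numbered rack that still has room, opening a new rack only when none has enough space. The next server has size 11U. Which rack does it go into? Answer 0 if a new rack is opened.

0

No rack has ≥ 11U free, so a new rack is opened.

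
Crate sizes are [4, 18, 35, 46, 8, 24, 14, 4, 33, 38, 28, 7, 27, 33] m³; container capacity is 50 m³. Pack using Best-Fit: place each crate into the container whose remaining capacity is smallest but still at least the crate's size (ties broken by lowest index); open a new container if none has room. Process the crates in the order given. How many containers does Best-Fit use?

container 1: place 4 m³, 46 m³ left
container 1: place 18 m³, 28 m³ left
container 2: place 35 m³, 15 m³ left
container 3: place 46 m³, 4 m³ left
container 2: place 8 m³, 7 m³ left
container 1: place 24 m³, 4 m³ left
container 4: place 14 m³, 36 m³ left
container 1: place 4 m³, 0 m³ left
container 4: place 33 m³, 3 m³ left
container 5: place 38 m³, 12 m³ left
container 6: place 28 m³, 22 m³ left
container 2: place 7 m³, 0 m³ left
container 7: place 27 m³, 23 m³ left
container 8: place 33 m³, 17 m³ left
Final containers: [4,18,24,4] [35,8,7] [46] [14,33] [38] [28] [27] [33].

8 containers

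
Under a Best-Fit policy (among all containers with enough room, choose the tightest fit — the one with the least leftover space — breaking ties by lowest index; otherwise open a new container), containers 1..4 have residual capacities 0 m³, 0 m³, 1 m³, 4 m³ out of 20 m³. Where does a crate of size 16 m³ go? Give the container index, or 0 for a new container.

0

No container has ≥ 16 m³ free, so a new container is opened.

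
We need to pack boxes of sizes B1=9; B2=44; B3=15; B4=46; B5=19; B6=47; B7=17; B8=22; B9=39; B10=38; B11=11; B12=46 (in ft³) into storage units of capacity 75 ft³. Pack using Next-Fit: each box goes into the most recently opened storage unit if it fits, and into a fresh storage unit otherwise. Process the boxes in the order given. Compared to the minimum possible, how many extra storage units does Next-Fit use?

0

Next-Fit: [9,44,15] [46,19] [47,17] [22,39] [38,11] [46] → 6 storage units.
6 boxes exceed 37.5 ft³ (half the capacity), and no two of those can share a storage unit, so at least 6 storage units are needed.
So 6 is already optimal.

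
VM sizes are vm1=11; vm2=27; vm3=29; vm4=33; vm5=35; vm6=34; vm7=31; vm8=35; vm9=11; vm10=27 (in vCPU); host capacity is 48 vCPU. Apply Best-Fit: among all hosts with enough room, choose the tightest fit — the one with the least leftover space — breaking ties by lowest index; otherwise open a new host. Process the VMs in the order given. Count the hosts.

host 1: place vm1 (11 vCPU), 37 vCPU left
host 1: place vm2 (27 vCPU), 10 vCPU left
host 2: place vm3 (29 vCPU), 19 vCPU left
host 3: place vm4 (33 vCPU), 15 vCPU left
host 4: place vm5 (35 vCPU), 13 vCPU left
host 5: place vm6 (34 vCPU), 14 vCPU left
host 6: place vm7 (31 vCPU), 17 vCPU left
host 7: place vm8 (35 vCPU), 13 vCPU left
host 4: place vm9 (11 vCPU), 2 vCPU left
host 8: place vm10 (27 vCPU), 21 vCPU left
Final hosts: [11,27] [29] [33] [35,11] [34] [31] [35] [27].

8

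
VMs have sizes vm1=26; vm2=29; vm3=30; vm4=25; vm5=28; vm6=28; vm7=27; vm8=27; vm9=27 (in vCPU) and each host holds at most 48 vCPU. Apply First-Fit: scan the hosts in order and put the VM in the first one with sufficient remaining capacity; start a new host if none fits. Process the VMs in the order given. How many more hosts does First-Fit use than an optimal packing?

0

First-Fit: [26] [29] [30] [25] [28] [28] [27] [27] [27] → 9 hosts.
9 VMs exceed 24 vCPU (half the capacity), and no two of those can share a host, so at least 9 hosts are needed.
So 9 is already optimal.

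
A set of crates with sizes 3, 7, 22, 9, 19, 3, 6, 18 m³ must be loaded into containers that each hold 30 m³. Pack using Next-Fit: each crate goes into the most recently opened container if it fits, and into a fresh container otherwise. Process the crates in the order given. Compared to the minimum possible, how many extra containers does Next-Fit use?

Next-Fit: [3,7] [22] [9,19] [3,6,18] → 4 containers.
Total size 87 m³; any packing needs at least ⌈87/30⌉ = 3 containers.
An optimal packing achieves that bound: [22,7] [19,9] [18,6,3,3] → 3 containers.
Excess: 4 − 3 = 1.

1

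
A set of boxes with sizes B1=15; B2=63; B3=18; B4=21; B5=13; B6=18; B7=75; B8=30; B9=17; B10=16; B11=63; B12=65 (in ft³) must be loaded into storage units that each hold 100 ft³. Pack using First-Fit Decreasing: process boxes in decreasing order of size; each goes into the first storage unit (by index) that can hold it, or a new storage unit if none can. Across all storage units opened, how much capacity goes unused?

Sorted descending: 75, 65, 63, 63, 30, 21, 18, 18, 17, 16, 15, 13.
Put 75 ft³ in storage unit 1; 25 ft³ remain.
Put 65 ft³ in storage unit 2; 35 ft³ remain.
Put 63 ft³ in storage unit 3; 37 ft³ remain.
Put 63 ft³ in storage unit 4; 37 ft³ remain.
Put 30 ft³ in storage unit 2; 5 ft³ remain.
Put 21 ft³ in storage unit 1; 4 ft³ remain.
Put 18 ft³ in storage unit 3; 19 ft³ remain.
Put 18 ft³ in storage unit 3; 1 ft³ remain.
Put 17 ft³ in storage unit 4; 20 ft³ remain.
Put 16 ft³ in storage unit 4; 4 ft³ remain.
Put 15 ft³ in storage unit 5; 85 ft³ remain.
Put 13 ft³ in storage unit 5; 72 ft³ remain.
5 storage units × 100 ft³ = 500 ft³; used 414 ft³; unused 86 ft³.

86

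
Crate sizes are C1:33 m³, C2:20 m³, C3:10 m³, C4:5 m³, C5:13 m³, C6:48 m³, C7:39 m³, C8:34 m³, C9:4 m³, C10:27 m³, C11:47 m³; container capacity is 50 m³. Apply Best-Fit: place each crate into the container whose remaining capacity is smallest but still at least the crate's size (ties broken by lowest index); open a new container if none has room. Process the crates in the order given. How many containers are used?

7

Put C1 (33 m³) in container 1; 17 m³ remain.
Put C2 (20 m³) in container 2; 30 m³ remain.
Put C3 (10 m³) in container 1; 7 m³ remain.
Put C4 (5 m³) in container 1; 2 m³ remain.
Put C5 (13 m³) in container 2; 17 m³ remain.
Put C6 (48 m³) in container 3; 2 m³ remain.
Put C7 (39 m³) in container 4; 11 m³ remain.
Put C8 (34 m³) in container 5; 16 m³ remain.
Put C9 (4 m³) in container 4; 7 m³ remain.
Put C10 (27 m³) in container 6; 23 m³ remain.
Put C11 (47 m³) in container 7; 3 m³ remain.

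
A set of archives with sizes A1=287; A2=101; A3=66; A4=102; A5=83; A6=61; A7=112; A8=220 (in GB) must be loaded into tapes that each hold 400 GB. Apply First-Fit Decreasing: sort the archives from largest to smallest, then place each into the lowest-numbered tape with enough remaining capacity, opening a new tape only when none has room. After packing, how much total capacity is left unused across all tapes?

168

Sorted descending: 287, 220, 112, 102, 101, 83, 66, 61.
Put 287 GB in tape 1; 113 GB remain.
Put 220 GB in tape 2; 180 GB remain.
Put 112 GB in tape 1; 1 GB remain.
Put 102 GB in tape 2; 78 GB remain.
Put 101 GB in tape 3; 299 GB remain.
Put 83 GB in tape 3; 216 GB remain.
Put 66 GB in tape 2; 12 GB remain.
Put 61 GB in tape 3; 155 GB remain.
3 tapes × 400 GB = 1200 GB; used 1032 GB; unused 168 GB.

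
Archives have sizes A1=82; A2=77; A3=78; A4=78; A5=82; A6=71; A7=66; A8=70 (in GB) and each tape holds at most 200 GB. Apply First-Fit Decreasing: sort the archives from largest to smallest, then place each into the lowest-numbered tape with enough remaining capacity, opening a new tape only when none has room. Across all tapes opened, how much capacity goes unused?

196

Sorted descending: 82, 82, 78, 78, 77, 71, 70, 66.
Put 82 GB in tape 1; 118 GB remain.
Put 82 GB in tape 1; 36 GB remain.
Put 78 GB in tape 2; 122 GB remain.
Put 78 GB in tape 2; 44 GB remain.
Put 77 GB in tape 3; 123 GB remain.
Put 71 GB in tape 3; 52 GB remain.
Put 70 GB in tape 4; 130 GB remain.
Put 66 GB in tape 4; 64 GB remain.
4 tapes × 200 GB = 800 GB; used 604 GB; unused 196 GB.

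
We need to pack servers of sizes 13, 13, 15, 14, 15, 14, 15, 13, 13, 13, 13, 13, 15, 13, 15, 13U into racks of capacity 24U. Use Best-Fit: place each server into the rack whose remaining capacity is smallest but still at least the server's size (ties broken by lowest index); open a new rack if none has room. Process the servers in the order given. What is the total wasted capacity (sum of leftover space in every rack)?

13U → rack 1 (remaining 11U)
13U → rack 2 (remaining 11U)
15U → rack 3 (remaining 9U)
14U → rack 4 (remaining 10U)
15U → rack 5 (remaining 9U)
14U → rack 6 (remaining 10U)
15U → rack 7 (remaining 9U)
13U → rack 8 (remaining 11U)
13U → rack 9 (remaining 11U)
13U → rack 10 (remaining 11U)
13U → rack 11 (remaining 11U)
13U → rack 12 (remaining 11U)
15U → rack 13 (remaining 9U)
13U → rack 14 (remaining 11U)
15U → rack 15 (remaining 9U)
13U → rack 16 (remaining 11U)
16 racks × 24U = 384U; used 220U; unused 164U.

164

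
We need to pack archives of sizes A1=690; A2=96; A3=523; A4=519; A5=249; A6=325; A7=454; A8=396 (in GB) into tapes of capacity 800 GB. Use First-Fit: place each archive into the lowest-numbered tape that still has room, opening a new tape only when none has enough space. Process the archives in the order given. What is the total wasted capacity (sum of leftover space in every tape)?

Put A1 (690 GB) in tape 1; 110 GB remain.
Put A2 (96 GB) in tape 1; 14 GB remain.
Put A3 (523 GB) in tape 2; 277 GB remain.
Put A4 (519 GB) in tape 3; 281 GB remain.
Put A5 (249 GB) in tape 2; 28 GB remain.
Put A6 (325 GB) in tape 4; 475 GB remain.
Put A7 (454 GB) in tape 4; 21 GB remain.
Put A8 (396 GB) in tape 5; 404 GB remain.
5 tapes × 800 GB = 4000 GB; used 3252 GB; unused 748 GB.

748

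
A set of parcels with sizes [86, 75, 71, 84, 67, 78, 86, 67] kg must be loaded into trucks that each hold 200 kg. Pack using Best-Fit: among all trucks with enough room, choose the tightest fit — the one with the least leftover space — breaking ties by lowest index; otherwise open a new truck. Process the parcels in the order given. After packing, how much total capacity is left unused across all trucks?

186

86 kg → truck 1 (remaining 114 kg)
75 kg → truck 1 (remaining 39 kg)
71 kg → truck 2 (remaining 129 kg)
84 kg → truck 2 (remaining 45 kg)
67 kg → truck 3 (remaining 133 kg)
78 kg → truck 3 (remaining 55 kg)
86 kg → truck 4 (remaining 114 kg)
67 kg → truck 4 (remaining 47 kg)
4 trucks × 200 kg = 800 kg; used 614 kg; unused 186 kg.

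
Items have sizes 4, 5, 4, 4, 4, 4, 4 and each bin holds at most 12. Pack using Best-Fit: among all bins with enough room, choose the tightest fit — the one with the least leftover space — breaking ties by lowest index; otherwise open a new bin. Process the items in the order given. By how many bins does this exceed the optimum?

Best-Fit: [4,5] [4,4,4] [4,4] → 3 bins.
Total size 29; any packing needs at least ⌈29/12⌉ = 3 bins.
So 3 is already optimal.

0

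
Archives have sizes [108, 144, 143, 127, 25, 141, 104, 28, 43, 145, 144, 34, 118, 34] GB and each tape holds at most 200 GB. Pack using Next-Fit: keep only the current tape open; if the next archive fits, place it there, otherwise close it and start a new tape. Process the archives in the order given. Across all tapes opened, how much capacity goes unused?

462

108 GB → tape 1 (remaining 92 GB)
144 GB → tape 2 (remaining 56 GB)
143 GB → tape 3 (remaining 57 GB)
127 GB → tape 4 (remaining 73 GB)
25 GB → tape 4 (remaining 48 GB)
141 GB → tape 5 (remaining 59 GB)
104 GB → tape 6 (remaining 96 GB)
28 GB → tape 6 (remaining 68 GB)
43 GB → tape 6 (remaining 25 GB)
145 GB → tape 7 (remaining 55 GB)
144 GB → tape 8 (remaining 56 GB)
34 GB → tape 8 (remaining 22 GB)
118 GB → tape 9 (remaining 82 GB)
34 GB → tape 9 (remaining 48 GB)
9 tapes × 200 GB = 1800 GB; used 1338 GB; unused 462 GB.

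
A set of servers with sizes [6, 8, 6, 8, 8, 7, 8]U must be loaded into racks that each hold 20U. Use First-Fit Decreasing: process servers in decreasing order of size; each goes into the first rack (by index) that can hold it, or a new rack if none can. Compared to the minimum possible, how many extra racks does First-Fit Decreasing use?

0

First-Fit Decreasing: [8,8] [8,8] [7,6,6] → 3 racks.
Total size 51U; any packing needs at least ⌈51/20⌉ = 3 racks.
So 3 is already optimal.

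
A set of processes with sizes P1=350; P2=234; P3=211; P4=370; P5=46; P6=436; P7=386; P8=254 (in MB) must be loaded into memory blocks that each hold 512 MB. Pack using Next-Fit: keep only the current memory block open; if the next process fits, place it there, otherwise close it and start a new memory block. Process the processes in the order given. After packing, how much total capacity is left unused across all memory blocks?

785

memory block 1: place P1 (350 MB), 162 MB left
memory block 2: place P2 (234 MB), 278 MB left
memory block 2: place P3 (211 MB), 67 MB left
memory block 3: place P4 (370 MB), 142 MB left
memory block 3: place P5 (46 MB), 96 MB left
memory block 4: place P6 (436 MB), 76 MB left
memory block 5: place P7 (386 MB), 126 MB left
memory block 6: place P8 (254 MB), 258 MB left
6 memory blocks × 512 MB = 3072 MB; used 2287 MB; unused 785 MB.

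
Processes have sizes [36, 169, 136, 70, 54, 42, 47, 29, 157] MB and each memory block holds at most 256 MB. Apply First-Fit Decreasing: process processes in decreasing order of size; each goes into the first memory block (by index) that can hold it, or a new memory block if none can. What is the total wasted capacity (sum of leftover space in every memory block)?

Sorted descending: 169, 157, 136, 70, 54, 47, 42, 36, 29.
Put 169 MB in memory block 1; 87 MB remain.
Put 157 MB in memory block 2; 99 MB remain.
Put 136 MB in memory block 3; 120 MB remain.
Put 70 MB in memory block 1; 17 MB remain.
Put 54 MB in memory block 2; 45 MB remain.
Put 47 MB in memory block 3; 73 MB remain.
Put 42 MB in memory block 2; 3 MB remain.
Put 36 MB in memory block 3; 37 MB remain.
Put 29 MB in memory block 3; 8 MB remain.
3 memory blocks × 256 MB = 768 MB; used 740 MB; unused 28 MB.

28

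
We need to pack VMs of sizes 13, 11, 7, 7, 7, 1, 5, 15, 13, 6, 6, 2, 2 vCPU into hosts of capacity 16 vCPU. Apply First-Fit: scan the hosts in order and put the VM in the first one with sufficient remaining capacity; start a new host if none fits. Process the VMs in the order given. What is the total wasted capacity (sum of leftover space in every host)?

Put 13 vCPU in host 1; 3 vCPU remain.
Put 11 vCPU in host 2; 5 vCPU remain.
Put 7 vCPU in host 3; 9 vCPU remain.
Put 7 vCPU in host 3; 2 vCPU remain.
Put 7 vCPU in host 4; 9 vCPU remain.
Put 1 vCPU in host 1; 2 vCPU remain.
Put 5 vCPU in host 2; 0 vCPU remain.
Put 15 vCPU in host 5; 1 vCPU remain.
Put 13 vCPU in host 6; 3 vCPU remain.
Put 6 vCPU in host 4; 3 vCPU remain.
Put 6 vCPU in host 7; 10 vCPU remain.
Put 2 vCPU in host 1; 0 vCPU remain.
Put 2 vCPU in host 3; 0 vCPU remain.
7 hosts × 16 vCPU = 112 vCPU; used 95 vCPU; unused 17 vCPU.

17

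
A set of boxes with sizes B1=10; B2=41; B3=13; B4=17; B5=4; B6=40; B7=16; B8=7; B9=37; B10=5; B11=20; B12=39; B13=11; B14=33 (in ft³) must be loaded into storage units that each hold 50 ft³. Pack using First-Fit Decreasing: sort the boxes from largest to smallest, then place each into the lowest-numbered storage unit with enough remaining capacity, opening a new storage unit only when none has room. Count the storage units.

6

Sorted descending: 41, 40, 39, 37, 33, 20, 17, 16, 13, 11, 10, 7, 5, 4.
storage unit 1: place 41 ft³, 9 ft³ left
storage unit 2: place 40 ft³, 10 ft³ left
storage unit 3: place 39 ft³, 11 ft³ left
storage unit 4: place 37 ft³, 13 ft³ left
storage unit 5: place 33 ft³, 17 ft³ left
storage unit 6: place 20 ft³, 30 ft³ left
storage unit 5: place 17 ft³, 0 ft³ left
storage unit 6: place 16 ft³, 14 ft³ left
storage unit 4: place 13 ft³, 0 ft³ left
storage unit 3: place 11 ft³, 0 ft³ left
storage unit 2: place 10 ft³, 0 ft³ left
storage unit 1: place 7 ft³, 2 ft³ left
storage unit 6: place 5 ft³, 9 ft³ left
storage unit 6: place 4 ft³, 5 ft³ left
Final storage units: [41,7] [40,10] [39,11] [37,13] [33,17] [20,16,5,4].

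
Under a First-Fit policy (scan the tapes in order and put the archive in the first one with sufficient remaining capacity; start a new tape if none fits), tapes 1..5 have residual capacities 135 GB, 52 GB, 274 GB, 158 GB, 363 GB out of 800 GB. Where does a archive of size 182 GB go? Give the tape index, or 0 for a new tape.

3

Tapes with room: tape 3 (274 GB), tape 5 (363 GB).
The first with room is tape 3.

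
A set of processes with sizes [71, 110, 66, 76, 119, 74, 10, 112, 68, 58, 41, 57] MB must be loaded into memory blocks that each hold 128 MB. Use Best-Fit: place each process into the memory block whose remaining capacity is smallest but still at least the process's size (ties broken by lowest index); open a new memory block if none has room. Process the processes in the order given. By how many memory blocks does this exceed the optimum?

0

Best-Fit: [71,57] [110,10] [66] [76,41] [119] [74] [112] [68,58] → 8 memory blocks.
8 processes exceed 64 MB (half the capacity), and no two of those can share a memory block, so at least 8 memory blocks are needed.
So 8 is already optimal.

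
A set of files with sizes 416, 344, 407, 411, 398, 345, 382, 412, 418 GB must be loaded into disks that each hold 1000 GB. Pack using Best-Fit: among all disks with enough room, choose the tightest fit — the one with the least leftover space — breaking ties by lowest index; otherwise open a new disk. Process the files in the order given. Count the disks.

disk 1: place 416 GB, 584 GB left
disk 1: place 344 GB, 240 GB left
disk 2: place 407 GB, 593 GB left
disk 2: place 411 GB, 182 GB left
disk 3: place 398 GB, 602 GB left
disk 3: place 345 GB, 257 GB left
disk 4: place 382 GB, 618 GB left
disk 4: place 412 GB, 206 GB left
disk 5: place 418 GB, 582 GB left
Final disks: [416,344] [407,411] [398,345] [382,412] [418].

5 disks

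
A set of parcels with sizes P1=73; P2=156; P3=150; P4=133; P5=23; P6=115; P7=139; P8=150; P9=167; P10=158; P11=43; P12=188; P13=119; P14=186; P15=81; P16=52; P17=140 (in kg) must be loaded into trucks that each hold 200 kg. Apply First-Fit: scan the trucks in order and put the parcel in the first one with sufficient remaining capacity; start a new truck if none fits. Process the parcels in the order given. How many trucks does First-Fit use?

Put P1 (73 kg) in truck 1; 127 kg remain.
Put P2 (156 kg) in truck 2; 44 kg remain.
Put P3 (150 kg) in truck 3; 50 kg remain.
Put P4 (133 kg) in truck 4; 67 kg remain.
Put P5 (23 kg) in truck 1; 104 kg remain.
Put P6 (115 kg) in truck 5; 85 kg remain.
Put P7 (139 kg) in truck 6; 61 kg remain.
Put P8 (150 kg) in truck 7; 50 kg remain.
Put P9 (167 kg) in truck 8; 33 kg remain.
Put P10 (158 kg) in truck 9; 42 kg remain.
Put P11 (43 kg) in truck 1; 61 kg remain.
Put P12 (188 kg) in truck 10; 12 kg remain.
Put P13 (119 kg) in truck 11; 81 kg remain.
Put P14 (186 kg) in truck 12; 14 kg remain.
Put P15 (81 kg) in truck 5; 4 kg remain.
Put P16 (52 kg) in truck 1; 9 kg remain.
Put P17 (140 kg) in truck 13; 60 kg remain.

13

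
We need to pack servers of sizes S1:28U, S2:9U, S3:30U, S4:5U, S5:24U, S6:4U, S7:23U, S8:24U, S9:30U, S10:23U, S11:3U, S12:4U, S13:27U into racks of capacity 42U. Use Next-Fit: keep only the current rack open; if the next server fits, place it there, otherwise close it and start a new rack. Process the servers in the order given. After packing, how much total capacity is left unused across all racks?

102

Put S1 (28U) in rack 1; 14U remain.
Put S2 (9U) in rack 1; 5U remain.
Put S3 (30U) in rack 2; 12U remain.
Put S4 (5U) in rack 2; 7U remain.
Put S5 (24U) in rack 3; 18U remain.
Put S6 (4U) in rack 3; 14U remain.
Put S7 (23U) in rack 4; 19U remain.
Put S8 (24U) in rack 5; 18U remain.
Put S9 (30U) in rack 6; 12U remain.
Put S10 (23U) in rack 7; 19U remain.
Put S11 (3U) in rack 7; 16U remain.
Put S12 (4U) in rack 7; 12U remain.
Put S13 (27U) in rack 8; 15U remain.
8 racks × 42U = 336U; used 234U; unused 102U.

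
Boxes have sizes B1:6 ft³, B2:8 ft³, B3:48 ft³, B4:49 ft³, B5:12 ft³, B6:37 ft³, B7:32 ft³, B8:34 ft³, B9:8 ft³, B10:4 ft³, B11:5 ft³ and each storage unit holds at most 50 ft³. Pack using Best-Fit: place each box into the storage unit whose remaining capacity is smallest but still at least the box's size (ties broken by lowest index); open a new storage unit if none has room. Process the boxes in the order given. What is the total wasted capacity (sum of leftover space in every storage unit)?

storage unit 1: place B1 (6 ft³), 44 ft³ left
storage unit 1: place B2 (8 ft³), 36 ft³ left
storage unit 2: place B3 (48 ft³), 2 ft³ left
storage unit 3: place B4 (49 ft³), 1 ft³ left
storage unit 1: place B5 (12 ft³), 24 ft³ left
storage unit 4: place B6 (37 ft³), 13 ft³ left
storage unit 5: place B7 (32 ft³), 18 ft³ left
storage unit 6: place B8 (34 ft³), 16 ft³ left
storage unit 4: place B9 (8 ft³), 5 ft³ left
storage unit 4: place B10 (4 ft³), 1 ft³ left
storage unit 6: place B11 (5 ft³), 11 ft³ left
6 storage units × 50 ft³ = 300 ft³; used 243 ft³; unused 57 ft³.

57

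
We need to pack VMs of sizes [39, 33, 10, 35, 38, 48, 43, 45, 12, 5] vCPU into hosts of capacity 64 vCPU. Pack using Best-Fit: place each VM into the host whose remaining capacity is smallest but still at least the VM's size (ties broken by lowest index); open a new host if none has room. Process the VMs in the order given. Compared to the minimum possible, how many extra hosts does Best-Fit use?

0

Best-Fit: [39,10,12] [33] [35] [38] [48,5] [43] [45] → 7 hosts.
7 VMs exceed 32 vCPU (half the capacity), and no two of those can share a host, so at least 7 hosts are needed.
So 7 is already optimal.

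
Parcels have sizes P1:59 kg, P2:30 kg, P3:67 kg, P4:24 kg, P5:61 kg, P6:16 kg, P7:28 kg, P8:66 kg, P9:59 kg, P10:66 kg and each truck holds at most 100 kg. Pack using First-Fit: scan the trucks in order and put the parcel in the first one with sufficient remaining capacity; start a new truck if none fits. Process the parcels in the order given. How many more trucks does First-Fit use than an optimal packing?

0

First-Fit: [59,30] [67,24] [61,16] [28,66] [59] [66] → 6 trucks.
6 parcels exceed 50 kg (half the capacity), and no two of those can share a truck, so at least 6 trucks are needed.
So 6 is already optimal.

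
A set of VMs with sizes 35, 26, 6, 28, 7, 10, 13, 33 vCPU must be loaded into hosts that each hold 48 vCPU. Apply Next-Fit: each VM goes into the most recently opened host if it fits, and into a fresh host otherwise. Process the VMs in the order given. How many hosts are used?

4

Put 35 vCPU in host 1; 13 vCPU remain.
Put 26 vCPU in host 2; 22 vCPU remain.
Put 6 vCPU in host 2; 16 vCPU remain.
Put 28 vCPU in host 3; 20 vCPU remain.
Put 7 vCPU in host 3; 13 vCPU remain.
Put 10 vCPU in host 3; 3 vCPU remain.
Put 13 vCPU in host 4; 35 vCPU remain.
Put 33 vCPU in host 4; 2 vCPU remain.
Final hosts: [35] [26,6] [28,7,10] [13,33].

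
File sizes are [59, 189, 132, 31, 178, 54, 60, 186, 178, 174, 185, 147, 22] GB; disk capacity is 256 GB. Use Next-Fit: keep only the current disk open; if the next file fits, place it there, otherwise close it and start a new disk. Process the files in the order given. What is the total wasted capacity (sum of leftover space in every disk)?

disk 1: place 59 GB, 197 GB left
disk 1: place 189 GB, 8 GB left
disk 2: place 132 GB, 124 GB left
disk 2: place 31 GB, 93 GB left
disk 3: place 178 GB, 78 GB left
disk 3: place 54 GB, 24 GB left
disk 4: place 60 GB, 196 GB left
disk 4: place 186 GB, 10 GB left
disk 5: place 178 GB, 78 GB left
disk 6: place 174 GB, 82 GB left
disk 7: place 185 GB, 71 GB left
disk 8: place 147 GB, 109 GB left
disk 8: place 22 GB, 87 GB left
8 disks × 256 GB = 2048 GB; used 1595 GB; unused 453 GB.

453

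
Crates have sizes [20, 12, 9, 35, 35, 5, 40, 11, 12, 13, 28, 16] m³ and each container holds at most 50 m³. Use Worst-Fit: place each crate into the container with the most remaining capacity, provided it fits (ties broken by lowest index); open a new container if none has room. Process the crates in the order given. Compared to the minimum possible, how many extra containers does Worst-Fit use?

1

Worst-Fit: [20,12,9] [35,5] [35,11] [40] [12,13,16] [28] → 6 containers.
Total size 236 m³; any packing needs at least ⌈236/50⌉ = 5 containers.
An optimal packing achieves that bound: [40,9] [35,13] [35,12] [28,20] [16,12,11,5] → 5 containers.
Excess: 6 − 5 = 1.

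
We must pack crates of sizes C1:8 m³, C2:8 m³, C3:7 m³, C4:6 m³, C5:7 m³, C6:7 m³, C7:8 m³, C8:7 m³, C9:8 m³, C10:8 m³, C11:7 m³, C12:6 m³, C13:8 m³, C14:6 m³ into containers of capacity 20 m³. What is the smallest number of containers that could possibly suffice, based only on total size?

Total size = 8 + 8 + 7 + 6 + 7 + 7 + 8 + 7 + 8 + 8 + 7 + 6 + 8 + 6 = 101 m³.
⌈101 / 20⌉ = 6.

6 containers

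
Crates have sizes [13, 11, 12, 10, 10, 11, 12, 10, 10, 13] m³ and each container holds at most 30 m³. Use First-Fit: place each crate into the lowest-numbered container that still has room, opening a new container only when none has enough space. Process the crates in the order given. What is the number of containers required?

5 containers

13 m³ → container 1 (remaining 17 m³)
11 m³ → container 1 (remaining 6 m³)
12 m³ → container 2 (remaining 18 m³)
10 m³ → container 2 (remaining 8 m³)
10 m³ → container 3 (remaining 20 m³)
11 m³ → container 3 (remaining 9 m³)
12 m³ → container 4 (remaining 18 m³)
10 m³ → container 4 (remaining 8 m³)
10 m³ → container 5 (remaining 20 m³)
13 m³ → container 5 (remaining 7 m³)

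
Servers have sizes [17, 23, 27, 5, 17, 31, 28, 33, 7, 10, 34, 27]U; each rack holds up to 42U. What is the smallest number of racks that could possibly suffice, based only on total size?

7

Total size = 17 + 23 + 27 + 5 + 17 + 31 + 28 + 33 + 7 + 10 + 34 + 27 = 259U.
⌈259 / 42⌉ = 7.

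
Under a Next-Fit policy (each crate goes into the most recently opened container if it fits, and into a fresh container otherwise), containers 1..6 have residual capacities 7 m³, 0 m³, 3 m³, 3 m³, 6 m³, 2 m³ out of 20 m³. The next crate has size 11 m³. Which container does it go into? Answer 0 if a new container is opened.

Next-Fit only looks at container 6, which has 2 m³ free.
11 m³ does not fit, so a new container is opened.

0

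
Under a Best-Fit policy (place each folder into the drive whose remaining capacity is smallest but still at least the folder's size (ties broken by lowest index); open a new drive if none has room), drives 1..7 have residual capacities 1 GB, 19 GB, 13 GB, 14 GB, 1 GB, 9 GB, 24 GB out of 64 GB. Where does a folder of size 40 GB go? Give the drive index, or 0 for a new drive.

0

No drive has ≥ 40 GB free, so a new drive is opened.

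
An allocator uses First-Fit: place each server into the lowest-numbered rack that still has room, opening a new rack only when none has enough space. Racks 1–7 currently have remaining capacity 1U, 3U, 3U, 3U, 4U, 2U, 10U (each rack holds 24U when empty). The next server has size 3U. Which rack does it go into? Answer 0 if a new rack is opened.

2

Racks with room: rack 2 (3U), rack 3 (3U), rack 4 (3U), rack 5 (4U), rack 7 (10U).
The first with room is rack 2.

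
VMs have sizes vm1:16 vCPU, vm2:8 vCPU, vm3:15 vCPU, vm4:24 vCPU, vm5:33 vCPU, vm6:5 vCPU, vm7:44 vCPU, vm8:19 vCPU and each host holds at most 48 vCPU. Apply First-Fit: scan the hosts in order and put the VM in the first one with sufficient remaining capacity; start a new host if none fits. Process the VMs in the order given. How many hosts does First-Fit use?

4

Put vm1 (16 vCPU) in host 1; 32 vCPU remain.
Put vm2 (8 vCPU) in host 1; 24 vCPU remain.
Put vm3 (15 vCPU) in host 1; 9 vCPU remain.
Put vm4 (24 vCPU) in host 2; 24 vCPU remain.
Put vm5 (33 vCPU) in host 3; 15 vCPU remain.
Put vm6 (5 vCPU) in host 1; 4 vCPU remain.
Put vm7 (44 vCPU) in host 4; 4 vCPU remain.
Put vm8 (19 vCPU) in host 2; 5 vCPU remain.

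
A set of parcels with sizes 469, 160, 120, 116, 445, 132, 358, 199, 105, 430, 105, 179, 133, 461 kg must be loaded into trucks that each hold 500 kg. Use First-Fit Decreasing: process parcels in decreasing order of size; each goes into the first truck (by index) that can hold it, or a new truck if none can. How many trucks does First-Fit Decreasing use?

Sorted descending: 469, 461, 445, 430, 358, 199, 179, 160, 133, 132, 120, 116, 105, 105.
truck 1: place 469 kg, 31 kg left
truck 2: place 461 kg, 39 kg left
truck 3: place 445 kg, 55 kg left
truck 4: place 430 kg, 70 kg left
truck 5: place 358 kg, 142 kg left
truck 6: place 199 kg, 301 kg left
truck 6: place 179 kg, 122 kg left
truck 7: place 160 kg, 340 kg left
truck 5: place 133 kg, 9 kg left
truck 7: place 132 kg, 208 kg left
truck 6: place 120 kg, 2 kg left
truck 7: place 116 kg, 92 kg left
truck 8: place 105 kg, 395 kg left
truck 8: place 105 kg, 290 kg left

8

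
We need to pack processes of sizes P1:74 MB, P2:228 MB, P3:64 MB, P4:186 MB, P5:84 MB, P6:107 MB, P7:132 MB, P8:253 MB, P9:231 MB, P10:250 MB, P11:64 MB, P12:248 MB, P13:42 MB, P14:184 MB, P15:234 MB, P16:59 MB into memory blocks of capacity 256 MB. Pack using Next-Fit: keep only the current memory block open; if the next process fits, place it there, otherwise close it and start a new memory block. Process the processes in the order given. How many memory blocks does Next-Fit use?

Put P1 (74 MB) in memory block 1; 182 MB remain.
Put P2 (228 MB) in memory block 2; 28 MB remain.
Put P3 (64 MB) in memory block 3; 192 MB remain.
Put P4 (186 MB) in memory block 3; 6 MB remain.
Put P5 (84 MB) in memory block 4; 172 MB remain.
Put P6 (107 MB) in memory block 4; 65 MB remain.
Put P7 (132 MB) in memory block 5; 124 MB remain.
Put P8 (253 MB) in memory block 6; 3 MB remain.
Put P9 (231 MB) in memory block 7; 25 MB remain.
Put P10 (250 MB) in memory block 8; 6 MB remain.
Put P11 (64 MB) in memory block 9; 192 MB remain.
Put P12 (248 MB) in memory block 10; 8 MB remain.
Put P13 (42 MB) in memory block 11; 214 MB remain.
Put P14 (184 MB) in memory block 11; 30 MB remain.
Put P15 (234 MB) in memory block 12; 22 MB remain.
Put P16 (59 MB) in memory block 13; 197 MB remain.
Final memory blocks: [74] [228] [64,186] [84,107] [132] [253] [231] [250] [64] [248] [42,184] [234] [59].

13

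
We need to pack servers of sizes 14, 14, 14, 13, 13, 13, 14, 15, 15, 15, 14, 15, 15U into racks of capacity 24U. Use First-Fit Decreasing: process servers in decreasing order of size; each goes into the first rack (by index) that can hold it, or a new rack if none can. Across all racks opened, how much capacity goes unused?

128

Sorted descending: 15, 15, 15, 15, 15, 14, 14, 14, 14, 14, 13, 13, 13.
rack 1: place 15U, 9U left
rack 2: place 15U, 9U left
rack 3: place 15U, 9U left
rack 4: place 15U, 9U left
rack 5: place 15U, 9U left
rack 6: place 14U, 10U left
rack 7: place 14U, 10U left
rack 8: place 14U, 10U left
rack 9: place 14U, 10U left
rack 10: place 14U, 10U left
rack 11: place 13U, 11U left
rack 12: place 13U, 11U left
rack 13: place 13U, 11U left
13 racks × 24U = 312U; used 184U; unused 128U.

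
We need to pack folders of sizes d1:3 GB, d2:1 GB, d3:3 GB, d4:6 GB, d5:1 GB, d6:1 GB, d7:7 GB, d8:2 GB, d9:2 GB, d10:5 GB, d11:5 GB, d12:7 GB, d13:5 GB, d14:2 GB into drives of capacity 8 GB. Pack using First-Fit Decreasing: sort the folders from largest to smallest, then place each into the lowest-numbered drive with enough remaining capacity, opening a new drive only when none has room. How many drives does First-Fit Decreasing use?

7 drives

Sorted descending: 7, 7, 6, 5, 5, 5, 3, 3, 2, 2, 2, 1, 1, 1.
Put 7 GB in drive 1; 1 GB remain.
Put 7 GB in drive 2; 1 GB remain.
Put 6 GB in drive 3; 2 GB remain.
Put 5 GB in drive 4; 3 GB remain.
Put 5 GB in drive 5; 3 GB remain.
Put 5 GB in drive 6; 3 GB remain.
Put 3 GB in drive 4; 0 GB remain.
Put 3 GB in drive 5; 0 GB remain.
Put 2 GB in drive 3; 0 GB remain.
Put 2 GB in drive 6; 1 GB remain.
Put 2 GB in drive 7; 6 GB remain.
Put 1 GB in drive 1; 0 GB remain.
Put 1 GB in drive 2; 0 GB remain.
Put 1 GB in drive 6; 0 GB remain.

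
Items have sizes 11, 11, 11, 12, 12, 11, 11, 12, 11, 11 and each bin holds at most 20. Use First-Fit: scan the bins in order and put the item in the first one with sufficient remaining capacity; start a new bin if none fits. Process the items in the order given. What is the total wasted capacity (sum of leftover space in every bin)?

Put 11 in bin 1; 9 remain.
Put 11 in bin 2; 9 remain.
Put 11 in bin 3; 9 remain.
Put 12 in bin 4; 8 remain.
Put 12 in bin 5; 8 remain.
Put 11 in bin 6; 9 remain.
Put 11 in bin 7; 9 remain.
Put 12 in bin 8; 8 remain.
Put 11 in bin 9; 9 remain.
Put 11 in bin 10; 9 remain.
10 bins × 20 = 200; used 113; unused 87.

87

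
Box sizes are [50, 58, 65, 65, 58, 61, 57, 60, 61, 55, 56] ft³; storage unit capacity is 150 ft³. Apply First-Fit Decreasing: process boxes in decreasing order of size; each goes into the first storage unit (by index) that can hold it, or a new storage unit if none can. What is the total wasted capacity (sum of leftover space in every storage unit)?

Sorted descending: 65, 65, 61, 61, 60, 58, 58, 57, 56, 55, 50.
65 ft³ → storage unit 1 (remaining 85 ft³)
65 ft³ → storage unit 1 (remaining 20 ft³)
61 ft³ → storage unit 2 (remaining 89 ft³)
61 ft³ → storage unit 2 (remaining 28 ft³)
60 ft³ → storage unit 3 (remaining 90 ft³)
58 ft³ → storage unit 3 (remaining 32 ft³)
58 ft³ → storage unit 4 (remaining 92 ft³)
57 ft³ → storage unit 4 (remaining 35 ft³)
56 ft³ → storage unit 5 (remaining 94 ft³)
55 ft³ → storage unit 5 (remaining 39 ft³)
50 ft³ → storage unit 6 (remaining 100 ft³)
6 storage units × 150 ft³ = 900 ft³; used 646 ft³; unused 254 ft³.

254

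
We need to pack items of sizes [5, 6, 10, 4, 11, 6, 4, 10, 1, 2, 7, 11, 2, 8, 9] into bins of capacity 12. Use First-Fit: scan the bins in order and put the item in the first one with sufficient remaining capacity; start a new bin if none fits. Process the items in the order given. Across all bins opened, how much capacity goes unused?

12

Put 5 in bin 1; 7 remain.
Put 6 in bin 1; 1 remain.
Put 10 in bin 2; 2 remain.
Put 4 in bin 3; 8 remain.
Put 11 in bin 4; 1 remain.
Put 6 in bin 3; 2 remain.
Put 4 in bin 5; 8 remain.
Put 10 in bin 6; 2 remain.
Put 1 in bin 1; 0 remain.
Put 2 in bin 2; 0 remain.
Put 7 in bin 5; 1 remain.
Put 11 in bin 7; 1 remain.
Put 2 in bin 3; 0 remain.
Put 8 in bin 8; 4 remain.
Put 9 in bin 9; 3 remain.
9 bins × 12 = 108; used 96; unused 12.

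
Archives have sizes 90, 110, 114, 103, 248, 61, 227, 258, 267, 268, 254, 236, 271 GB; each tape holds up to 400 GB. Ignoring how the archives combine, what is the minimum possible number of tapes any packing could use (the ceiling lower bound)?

Total size = 90 + 110 + 114 + 103 + 248 + 61 + 227 + 258 + 267 + 268 + 254 + 236 + 271 = 2507 GB.
⌈2507 / 400⌉ = 7.

7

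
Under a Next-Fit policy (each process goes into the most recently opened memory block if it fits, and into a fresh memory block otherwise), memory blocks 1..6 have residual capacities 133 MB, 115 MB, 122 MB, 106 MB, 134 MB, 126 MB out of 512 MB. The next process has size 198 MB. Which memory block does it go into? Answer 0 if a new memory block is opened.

Next-Fit only looks at memory block 6, which has 126 MB free.
198 MB does not fit, so a new memory block is opened.

0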